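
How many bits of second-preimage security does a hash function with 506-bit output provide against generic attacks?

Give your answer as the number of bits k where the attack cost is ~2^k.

Step 1: The hash has a 506-bit output.
Step 2: Second-preimage resistance means: given a specific input x, it should be infeasible to find a different y with h(y) = h(x).
With a 506-bit output, a generic search for a second preimage costs about 2^506 evaluations (each trial matches the fixed target with probability 2^-506).
Step 3: Security level = 506 bits.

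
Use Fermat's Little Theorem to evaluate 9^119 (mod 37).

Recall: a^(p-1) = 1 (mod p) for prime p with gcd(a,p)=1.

Step 1: Since 37 is prime, by Fermat's Little Theorem: 9^36 = 1 (mod 37).
Step 2: Reduce exponent: 119 mod 36 = 11.
Step 3: So 9^119 = 9^11 (mod 37).
Step 4: 9^11 mod 37 = 7.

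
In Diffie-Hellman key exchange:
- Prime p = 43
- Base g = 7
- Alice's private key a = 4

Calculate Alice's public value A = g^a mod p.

Step 1: A = g^a mod p = 7^4 mod 43.
  7^1 mod 43 = 7
  7^2 mod 43 = (7 * 7) mod 43 = 6
  7^3 mod 43 = (6 * 7) mod 43 = 42
  7^4 mod 43 = (42 * 7) mod 43 = 36
Result: A = 36.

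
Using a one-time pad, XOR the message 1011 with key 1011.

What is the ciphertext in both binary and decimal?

Step 1: Write out the XOR operation bit by bit:
  Message: 1011
  Key:     1011
  XOR:     0000
Step 2: Convert to decimal: 0000 = 0.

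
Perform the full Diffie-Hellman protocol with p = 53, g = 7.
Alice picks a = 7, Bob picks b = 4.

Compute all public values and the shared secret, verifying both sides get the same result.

Step 1: A = g^a mod p = 7^7 mod 53 = 29.
Step 2: B = g^b mod p = 7^4 mod 53 = 16.
Step 3: Alice computes s = B^a mod p = 16^7 mod 53 = 49.
Step 4: Bob computes s = A^b mod p = 29^4 mod 53 = 49.
Both sides agree: shared secret = 49.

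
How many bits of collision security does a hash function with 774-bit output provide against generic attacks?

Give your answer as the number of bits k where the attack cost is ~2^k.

Step 1: The hash has a 774-bit output.
Step 2: Collision resistance means it should be infeasible to find any x != y with h(x) = h(y).
By the birthday bound, a generic collision search succeeds after about sqrt(2^774) = 2^(774/2) = 2^387 evaluations.
Step 3: Security level = 387 bits.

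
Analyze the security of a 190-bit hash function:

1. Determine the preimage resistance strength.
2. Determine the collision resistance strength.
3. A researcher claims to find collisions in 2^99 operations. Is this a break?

Step 1: Preimage resistance requires brute-force of 2^190 operations.
Step 2: Collision resistance (birthday bound) = 2^(190/2) = 2^95.
Step 3: The claimed attack costs 2^99 operations.
Step 4: Since 2^99 >= 2^95, the claimed attack is no faster than the generic birthday attack, so this does not break collision resistance.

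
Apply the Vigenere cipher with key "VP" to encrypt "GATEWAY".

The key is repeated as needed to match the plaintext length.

Step 1: Repeat key to match plaintext length:
  Plaintext: GATEWAY
  Key:       VPVPVPV
Step 2: Encrypt each letter:
  G(6) + V(21) = (6+21) mod 26 = 1 = B
  A(0) + P(15) = (0+15) mod 26 = 15 = P
  T(19) + V(21) = (19+21) mod 26 = 14 = O
  E(4) + P(15) = (4+15) mod 26 = 19 = T
  W(22) + V(21) = (22+21) mod 26 = 17 = R
  A(0) + P(15) = (0+15) mod 26 = 15 = P
  Y(24) + V(21) = (24+21) mod 26 = 19 = T
Ciphertext: BPOTRPT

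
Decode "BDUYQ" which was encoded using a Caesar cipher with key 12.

Step 1: Reverse the shift by subtracting 12 from each letter position.
  B (position 1) -> position (1-12) mod 26 = 15 -> P
  D (position 3) -> position (3-12) mod 26 = 17 -> R
  U (position 20) -> position (20-12) mod 26 = 8 -> I
  Y (position 24) -> position (24-12) mod 26 = 12 -> M
  Q (position 16) -> position (16-12) mod 26 = 4 -> E
Decrypted message: PRIME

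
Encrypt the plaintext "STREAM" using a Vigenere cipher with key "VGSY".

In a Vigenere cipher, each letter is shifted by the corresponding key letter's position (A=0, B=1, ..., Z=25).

Step 1: Repeat key to match plaintext length:
  Plaintext: STREAM
  Key:       VGSYVG
Step 2: Encrypt each letter:
  S(18) + V(21) = (18+21) mod 26 = 13 = N
  T(19) + G(6) = (19+6) mod 26 = 25 = Z
  R(17) + S(18) = (17+18) mod 26 = 9 = J
  E(4) + Y(24) = (4+24) mod 26 = 2 = C
  A(0) + V(21) = (0+21) mod 26 = 21 = V
  M(12) + G(6) = (12+6) mod 26 = 18 = S
Ciphertext: NZJCVS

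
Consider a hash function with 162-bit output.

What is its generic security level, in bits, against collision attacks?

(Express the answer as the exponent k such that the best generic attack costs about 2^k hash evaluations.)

Step 1: The hash has a 162-bit output.
Step 2: Collision resistance means it should be infeasible to find any x != y with h(x) = h(y).
By the birthday bound, a generic collision search succeeds after about sqrt(2^162) = 2^(162/2) = 2^81 evaluations.
Step 3: Security level = 81 bits.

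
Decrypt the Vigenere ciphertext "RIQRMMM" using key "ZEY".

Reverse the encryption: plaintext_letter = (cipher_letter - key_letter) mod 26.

Step 1: Extend key: ZEYZEYZ
Step 2: Decrypt each letter (c - k) mod 26:
  R(17) - Z(25) = (17-25) mod 26 = 18 = S
  I(8) - E(4) = (8-4) mod 26 = 4 = E
  Q(16) - Y(24) = (16-24) mod 26 = 18 = S
  R(17) - Z(25) = (17-25) mod 26 = 18 = S
  M(12) - E(4) = (12-4) mod 26 = 8 = I
  M(12) - Y(24) = (12-24) mod 26 = 14 = O
  M(12) - Z(25) = (12-25) mod 26 = 13 = N
Plaintext: SESSION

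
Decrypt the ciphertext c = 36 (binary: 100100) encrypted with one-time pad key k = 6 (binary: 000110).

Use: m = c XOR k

Step 1: XOR ciphertext with key:
  Ciphertext: 100100
  Key:        000110
  XOR:        100010
Step 2: Plaintext = 100010 = 34 in decimal.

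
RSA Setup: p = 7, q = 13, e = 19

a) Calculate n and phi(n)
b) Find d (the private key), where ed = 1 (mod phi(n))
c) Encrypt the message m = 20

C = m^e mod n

Step 1: n = 7 * 13 = 91.
Step 2: phi(n) = (7-1)(13-1) = 6 * 12 = 72.
Step 3: Find d = 19^(-1) mod 72 = 19.
  Verify: 19 * 19 = 361 = 1 (mod 72).
Step 4: C = 20^19 mod 91 = 6.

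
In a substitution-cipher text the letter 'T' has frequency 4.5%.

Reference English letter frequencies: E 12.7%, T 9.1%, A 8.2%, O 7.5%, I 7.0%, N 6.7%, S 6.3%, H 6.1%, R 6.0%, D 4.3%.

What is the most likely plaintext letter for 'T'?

Step 1: The observed frequency is 4.5%.
Step 2: Compare with English frequencies:
  E: 12.7% (difference: 8.2%)
  T: 9.1% (difference: 4.6%)
  A: 8.2% (difference: 3.7%)
  O: 7.5% (difference: 3.0%)
  I: 7.0% (difference: 2.5%)
  N: 6.7% (difference: 2.2%)
  S: 6.3% (difference: 1.8%)
  H: 6.1% (difference: 1.6%)
  R: 6.0% (difference: 1.5%)
  D: 4.3% (difference: 0.2%) <-- closest
Step 3: 'T' most likely represents 'D' (frequency 4.3%).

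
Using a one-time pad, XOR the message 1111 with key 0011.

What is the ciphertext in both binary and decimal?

Step 1: Write out the XOR operation bit by bit:
  Message: 1111
  Key:     0011
  XOR:     1100
Step 2: Convert to decimal: 1100 = 12.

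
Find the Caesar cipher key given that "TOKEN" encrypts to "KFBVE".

Step 1: Compare first letters: T (position 19) -> K (position 10).
Step 2: Shift = (10 - 19) mod 26 = 17.
The shift value is 17.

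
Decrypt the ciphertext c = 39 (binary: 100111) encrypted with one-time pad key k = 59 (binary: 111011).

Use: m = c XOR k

Step 1: XOR ciphertext with key:
  Ciphertext: 100111
  Key:        111011
  XOR:        011100
Step 2: Plaintext = 011100 = 28 in decimal.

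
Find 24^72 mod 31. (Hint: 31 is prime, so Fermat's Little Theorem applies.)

Step 1: Since 31 is prime, by Fermat's Little Theorem: 24^30 = 1 (mod 31).
Step 2: Reduce exponent: 72 mod 30 = 12.
Step 3: So 24^72 = 24^12 (mod 31).
Step 4: 24^12 mod 31 = 16.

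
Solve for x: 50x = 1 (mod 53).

Step 1: We need x such that 50 * x = 1 (mod 53).
Step 2: Using the extended Euclidean algorithm or trial:
  50 * 35 = 1750 = 33 * 53 + 1.
Step 3: Since 1750 mod 53 = 1, the inverse is x = 35.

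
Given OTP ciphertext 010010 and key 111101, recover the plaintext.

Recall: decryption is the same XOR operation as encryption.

Step 1: XOR ciphertext with key:
  Ciphertext: 010010
  Key:        111101
  XOR:        101111
Step 2: Plaintext = 101111 = 47 in decimal.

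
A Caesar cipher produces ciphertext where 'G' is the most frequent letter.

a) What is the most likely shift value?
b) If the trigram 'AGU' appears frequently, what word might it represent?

Step 1: In English, 'E' is the most frequent letter (12.7%).
Step 2: The most frequent ciphertext letter is 'G' (position 6).
Step 3: Shift = (6 - 4) mod 26 = 2.
Step 4: Decrypt 'AGU' by shifting back 2:
  A -> Y
  G -> E
  U -> S
Step 5: 'AGU' decrypts to 'YES'.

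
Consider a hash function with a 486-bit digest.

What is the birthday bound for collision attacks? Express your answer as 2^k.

Step 1: The birthday paradox gives collision probability ~50% after sqrt(2^n) = 2^(n/2) hashes.
Step 2: For 486-bit output: 2^(486/2) = 2^243.
Step 3: Approximately 2^243 hash computations needed.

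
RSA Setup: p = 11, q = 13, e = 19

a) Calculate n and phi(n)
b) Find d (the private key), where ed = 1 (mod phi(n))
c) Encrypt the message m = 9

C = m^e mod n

Step 1: n = 11 * 13 = 143.
Step 2: phi(n) = (11-1)(13-1) = 10 * 12 = 120.
Step 3: Find d = 19^(-1) mod 120 = 19.
  Verify: 19 * 19 = 361 = 1 (mod 120).
Step 4: C = 9^19 mod 143 = 126.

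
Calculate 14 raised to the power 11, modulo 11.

Step 1: Compute 14^11 mod 11 step by step, reducing modulo 11 at each step.
  14^1 mod 11 = 3
  14^2 mod 11 = (3 * 14) mod 11 = 9
  14^3 mod 11 = (9 * 14) mod 11 = 5
  14^4 mod 11 = (5 * 14) mod 11 = 4
  14^5 mod 11 = (4 * 14) mod 11 = 1
  14^6 mod 11 = (1 * 14) mod 11 = 3
  14^7 mod 11 = (3 * 14) mod 11 = 9
  14^8 mod 11 = (9 * 14) mod 11 = 5
  14^9 mod 11 = (5 * 14) mod 11 = 4
  14^10 mod 11 = (4 * 14) mod 11 = 1
  14^11 mod 11 = (1 * 14) mod 11 = 3
Step 2: Result = 3.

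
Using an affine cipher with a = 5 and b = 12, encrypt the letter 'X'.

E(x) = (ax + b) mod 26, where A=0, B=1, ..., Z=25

Step 1: Convert 'X' to number: x = 23.
Step 2: E(23) = (5 * 23 + 12) mod 26 = 127 mod 26 = 23.
Step 3: Convert 23 back to letter: X.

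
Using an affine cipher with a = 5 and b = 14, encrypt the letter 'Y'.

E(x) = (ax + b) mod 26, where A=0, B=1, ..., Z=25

Step 1: Convert 'Y' to number: x = 24.
Step 2: E(24) = (5 * 24 + 14) mod 26 = 134 mod 26 = 4.
Step 3: Convert 4 back to letter: E.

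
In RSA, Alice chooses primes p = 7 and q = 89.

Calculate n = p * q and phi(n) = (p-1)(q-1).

Step 1: n = p * q = 7 * 89 = 623.
Step 2: phi(n) = (p-1)(q-1) = 6 * 88 = 528.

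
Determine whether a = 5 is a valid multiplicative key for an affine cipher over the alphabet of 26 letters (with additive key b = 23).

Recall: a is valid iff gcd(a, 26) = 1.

Step 1: Compute gcd(5, 26).
Step 2: gcd(5, 26) = 1.
Since gcd = 1, 5 is coprime with 26, so it is a valid key.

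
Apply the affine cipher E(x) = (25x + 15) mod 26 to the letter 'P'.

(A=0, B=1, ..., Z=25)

Step 1: Convert 'P' to number: x = 15.
Step 2: E(15) = (25 * 15 + 15) mod 26 = 390 mod 26 = 0.
Step 3: Convert 0 back to letter: A.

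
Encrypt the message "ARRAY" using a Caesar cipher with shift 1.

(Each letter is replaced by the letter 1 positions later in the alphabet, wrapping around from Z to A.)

Step 1: For each letter, shift forward by 1 positions (mod 26).
  A (position 0) -> position (0+1) mod 26 = 1 -> B
  R (position 17) -> position (17+1) mod 26 = 18 -> S
  R (position 17) -> position (17+1) mod 26 = 18 -> S
  A (position 0) -> position (0+1) mod 26 = 1 -> B
  Y (position 24) -> position (24+1) mod 26 = 25 -> Z
Result: BSSBZ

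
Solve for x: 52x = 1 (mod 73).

Step 1: We need x such that 52 * x = 1 (mod 73).
Step 2: Using the extended Euclidean algorithm or trial:
  52 * 66 = 3432 = 47 * 73 + 1.
Step 3: Since 3432 mod 73 = 1, the inverse is x = 66.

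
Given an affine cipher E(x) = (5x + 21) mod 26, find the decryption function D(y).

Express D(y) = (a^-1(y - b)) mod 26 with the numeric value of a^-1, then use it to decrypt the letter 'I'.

Step 1: Find a^-1, the modular inverse of 5 mod 26.
Step 2: We need 5 * a^-1 = 1 (mod 26).
Step 3: 5 * 21 = 105 = 4 * 26 + 1, so a^-1 = 21.
Step 4: D(y) = 21(y - 21) mod 26.
Step 5: Apply to 'I' (y = 8): D(8) = 21 * (8 - 21) mod 26 = 21 * -13 mod 26 = 13 -> 'N'.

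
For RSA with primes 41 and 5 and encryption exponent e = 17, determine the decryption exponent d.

Step 1: n = 41 * 5 = 205.
Step 2: phi(n) = 40 * 4 = 160.
Step 3: Find d such that 17 * d = 1 (mod 160).
Step 4: d = 17^(-1) mod 160 = 113.
Verification: 17 * 113 = 1921 = 12 * 160 + 1.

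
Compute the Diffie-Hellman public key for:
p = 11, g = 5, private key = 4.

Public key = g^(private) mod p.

Step 1: A = g^a mod p = 5^4 mod 11.
  5^1 mod 11 = 5
  5^2 mod 11 = (5 * 5) mod 11 = 3
  5^3 mod 11 = (3 * 5) mod 11 = 4
  5^4 mod 11 = (4 * 5) mod 11 = 9
Result: A = 9.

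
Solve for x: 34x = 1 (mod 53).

Step 1: We need x such that 34 * x = 1 (mod 53).
Step 2: Using the extended Euclidean algorithm or trial:
  34 * 39 = 1326 = 25 * 53 + 1.
Step 3: Since 1326 mod 53 = 1, the inverse is x = 39.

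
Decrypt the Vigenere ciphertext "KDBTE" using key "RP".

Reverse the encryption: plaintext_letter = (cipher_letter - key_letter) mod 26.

Step 1: Extend key: RPRPR
Step 2: Decrypt each letter (c - k) mod 26:
  K(10) - R(17) = (10-17) mod 26 = 19 = T
  D(3) - P(15) = (3-15) mod 26 = 14 = O
  B(1) - R(17) = (1-17) mod 26 = 10 = K
  T(19) - P(15) = (19-15) mod 26 = 4 = E
  E(4) - R(17) = (4-17) mod 26 = 13 = N
Plaintext: TOKEN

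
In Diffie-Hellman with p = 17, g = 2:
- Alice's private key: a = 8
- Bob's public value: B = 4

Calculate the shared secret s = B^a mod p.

Step 1: s = B^a mod p = 4^8 mod 17.
  4^1 mod 17 = 4
  4^2 mod 17 = (4 * 4) mod 17 = 16
  4^3 mod 17 = (16 * 4) mod 17 = 13
  4^4 mod 17 = (13 * 4) mod 17 = 1
  4^5 mod 17 = (1 * 4) mod 17 = 4
  4^6 mod 17 = (4 * 4) mod 17 = 16
  4^7 mod 17 = (16 * 4) mod 17 = 13
  4^8 mod 17 = (13 * 4) mod 17 = 1
Result: shared secret = 1.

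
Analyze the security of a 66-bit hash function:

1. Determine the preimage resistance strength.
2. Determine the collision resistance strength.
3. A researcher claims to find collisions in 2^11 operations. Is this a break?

Step 1: Preimage resistance requires brute-force of 2^66 operations.
Step 2: Collision resistance (birthday bound) = 2^(66/2) = 2^33.
Step 3: The claimed attack costs 2^11 operations.
Step 4: Since 2^11 < 2^33, the claimed attack beats the generic birthday bound, so collision resistance is broken.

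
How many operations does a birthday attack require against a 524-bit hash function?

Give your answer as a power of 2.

Step 1: The birthday paradox gives collision probability ~50% after sqrt(2^n) = 2^(n/2) hashes.
Step 2: For 524-bit output: 2^(524/2) = 2^262.
Step 3: Approximately 2^262 hash computations needed.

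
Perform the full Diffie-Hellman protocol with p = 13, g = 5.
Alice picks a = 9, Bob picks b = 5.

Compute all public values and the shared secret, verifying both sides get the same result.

Step 1: A = g^a mod p = 5^9 mod 13 = 5.
Step 2: B = g^b mod p = 5^5 mod 13 = 5.
Step 3: Alice computes s = B^a mod p = 5^9 mod 13 = 5.
Step 4: Bob computes s = A^b mod p = 5^5 mod 13 = 5.
Both sides agree: shared secret = 5.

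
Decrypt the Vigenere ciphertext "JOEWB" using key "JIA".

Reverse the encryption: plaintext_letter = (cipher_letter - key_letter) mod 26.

Step 1: Extend key: JIAJI
Step 2: Decrypt each letter (c - k) mod 26:
  J(9) - J(9) = (9-9) mod 26 = 0 = A
  O(14) - I(8) = (14-8) mod 26 = 6 = G
  E(4) - A(0) = (4-0) mod 26 = 4 = E
  W(22) - J(9) = (22-9) mod 26 = 13 = N
  B(1) - I(8) = (1-8) mod 26 = 19 = T
Plaintext: AGENT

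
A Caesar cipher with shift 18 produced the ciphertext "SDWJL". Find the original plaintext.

Step 1: Reverse the shift by subtracting 18 from each letter position.
  S (position 18) -> position (18-18) mod 26 = 0 -> A
  D (position 3) -> position (3-18) mod 26 = 11 -> L
  W (position 22) -> position (22-18) mod 26 = 4 -> E
  J (position 9) -> position (9-18) mod 26 = 17 -> R
  L (position 11) -> position (11-18) mod 26 = 19 -> T
Decrypted message: ALERT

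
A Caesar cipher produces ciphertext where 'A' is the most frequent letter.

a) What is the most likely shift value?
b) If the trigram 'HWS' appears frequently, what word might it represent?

Step 1: In English, 'E' is the most frequent letter (12.7%).
Step 2: The most frequent ciphertext letter is 'A' (position 0).
Step 3: Shift = (0 - 4) mod 26 = 22.
Step 4: Decrypt 'HWS' by shifting back 22:
  H -> L
  W -> A
  S -> W
Step 5: 'HWS' decrypts to 'LAW'.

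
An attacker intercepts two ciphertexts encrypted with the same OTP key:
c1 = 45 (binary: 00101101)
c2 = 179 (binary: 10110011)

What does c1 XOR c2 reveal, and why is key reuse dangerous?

Step 1: c1 XOR c2 = (m1 XOR k) XOR (m2 XOR k).
Step 2: By XOR associativity/commutativity: = m1 XOR m2 XOR k XOR k = m1 XOR m2.
Step 3: 00101101 XOR 10110011 = 10011110 = 158.
Step 4: The key cancels out! An attacker learns m1 XOR m2 = 158, revealing the relationship between plaintexts.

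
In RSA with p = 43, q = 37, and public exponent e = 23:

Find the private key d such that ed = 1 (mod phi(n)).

Step 1: n = 43 * 37 = 1591.
Step 2: phi(n) = 42 * 36 = 1512.
Step 3: Find d such that 23 * d = 1 (mod 1512).
Step 4: d = 23^(-1) mod 1512 = 263.
Verification: 23 * 263 = 6049 = 4 * 1512 + 1.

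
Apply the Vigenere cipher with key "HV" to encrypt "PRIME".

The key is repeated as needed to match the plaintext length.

Step 1: Repeat key to match plaintext length:
  Plaintext: PRIME
  Key:       HVHVH
Step 2: Encrypt each letter:
  P(15) + H(7) = (15+7) mod 26 = 22 = W
  R(17) + V(21) = (17+21) mod 26 = 12 = M
  I(8) + H(7) = (8+7) mod 26 = 15 = P
  M(12) + V(21) = (12+21) mod 26 = 7 = H
  E(4) + H(7) = (4+7) mod 26 = 11 = L
Ciphertext: WMPHL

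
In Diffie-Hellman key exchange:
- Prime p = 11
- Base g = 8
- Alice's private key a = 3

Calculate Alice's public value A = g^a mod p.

Step 1: A = g^a mod p = 8^3 mod 11.
  8^1 mod 11 = 8
  8^2 mod 11 = (8 * 8) mod 11 = 9
  8^3 mod 11 = (9 * 8) mod 11 = 6
Result: A = 6.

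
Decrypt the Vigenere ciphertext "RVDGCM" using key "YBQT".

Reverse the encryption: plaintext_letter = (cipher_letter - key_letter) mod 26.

Step 1: Extend key: YBQTYB
Step 2: Decrypt each letter (c - k) mod 26:
  R(17) - Y(24) = (17-24) mod 26 = 19 = T
  V(21) - B(1) = (21-1) mod 26 = 20 = U
  D(3) - Q(16) = (3-16) mod 26 = 13 = N
  G(6) - T(19) = (6-19) mod 26 = 13 = N
  C(2) - Y(24) = (2-24) mod 26 = 4 = E
  M(12) - B(1) = (12-1) mod 26 = 11 = L
Plaintext: TUNNEL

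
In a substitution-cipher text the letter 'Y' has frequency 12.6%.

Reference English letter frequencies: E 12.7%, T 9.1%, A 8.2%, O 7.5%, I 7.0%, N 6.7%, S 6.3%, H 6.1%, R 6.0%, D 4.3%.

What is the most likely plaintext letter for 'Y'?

Step 1: The observed frequency is 12.6%.
Step 2: Compare with English frequencies:
  E: 12.7% (difference: 0.1%) <-- closest
  T: 9.1% (difference: 3.5%)
  A: 8.2% (difference: 4.4%)
  O: 7.5% (difference: 5.1%)
  I: 7.0% (difference: 5.6%)
  N: 6.7% (difference: 5.9%)
  S: 6.3% (difference: 6.3%)
  H: 6.1% (difference: 6.5%)
  R: 6.0% (difference: 6.6%)
  D: 4.3% (difference: 8.3%)
Step 3: 'Y' most likely represents 'E' (frequency 12.7%).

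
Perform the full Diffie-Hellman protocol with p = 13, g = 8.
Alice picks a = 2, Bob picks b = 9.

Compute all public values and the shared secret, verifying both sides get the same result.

Step 1: A = g^a mod p = 8^2 mod 13 = 12.
Step 2: B = g^b mod p = 8^9 mod 13 = 8.
Step 3: Alice computes s = B^a mod p = 8^2 mod 13 = 12.
Step 4: Bob computes s = A^b mod p = 12^9 mod 13 = 12.
Both sides agree: shared secret = 12.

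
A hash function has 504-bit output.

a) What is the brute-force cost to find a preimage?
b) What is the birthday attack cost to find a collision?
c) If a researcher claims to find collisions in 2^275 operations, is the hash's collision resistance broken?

Step 1: Preimage resistance requires brute-force of 2^504 operations.
Step 2: Collision resistance (birthday bound) = 2^(504/2) = 2^252.
Step 3: The claimed attack costs 2^275 operations.
Step 4: Since 2^275 >= 2^252, the claimed attack is no faster than the generic birthday attack, so this does not break collision resistance.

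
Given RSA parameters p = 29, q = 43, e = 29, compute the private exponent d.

Step 1: n = 29 * 43 = 1247.
Step 2: phi(n) = 28 * 42 = 1176.
Step 3: Find d such that 29 * d = 1 (mod 1176).
Step 4: d = 29^(-1) mod 1176 = 365.
Verification: 29 * 365 = 10585 = 9 * 1176 + 1.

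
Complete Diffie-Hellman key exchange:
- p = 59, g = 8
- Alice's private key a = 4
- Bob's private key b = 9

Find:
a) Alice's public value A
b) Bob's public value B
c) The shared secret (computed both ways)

Step 1: A = g^a mod p = 8^4 mod 59 = 25.
Step 2: B = g^b mod p = 8^9 mod 59 = 44.
Step 3: Alice computes s = B^a mod p = 44^4 mod 59 = 3.
Step 4: Bob computes s = A^b mod p = 25^9 mod 59 = 3.
Both sides agree: shared secret = 3.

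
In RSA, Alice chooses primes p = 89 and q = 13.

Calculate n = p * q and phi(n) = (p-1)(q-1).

Step 1: n = p * q = 89 * 13 = 1157.
Step 2: phi(n) = (p-1)(q-1) = 88 * 12 = 1056.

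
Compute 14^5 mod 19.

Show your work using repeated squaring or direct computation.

Step 1: Compute 14^5 mod 19 step by step, reducing modulo 19 at each step.
  14^1 mod 19 = 14
  14^2 mod 19 = (14 * 14) mod 19 = 6
  14^3 mod 19 = (6 * 14) mod 19 = 8
  14^4 mod 19 = (8 * 14) mod 19 = 17
  14^5 mod 19 = (17 * 14) mod 19 = 10
Step 2: Result = 10.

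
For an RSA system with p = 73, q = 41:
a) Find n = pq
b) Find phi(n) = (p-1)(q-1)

Step 1: n = p * q = 73 * 41 = 2993.
Step 2: phi(n) = (p-1)(q-1) = 72 * 40 = 2880.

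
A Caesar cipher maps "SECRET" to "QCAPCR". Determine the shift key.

Step 1: Compare first letters: S (position 18) -> Q (position 16).
Step 2: Shift = (16 - 18) mod 26 = 24.
The shift value is 24.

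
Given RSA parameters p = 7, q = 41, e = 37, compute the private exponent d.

Step 1: n = 7 * 41 = 287.
Step 2: phi(n) = 6 * 40 = 240.
Step 3: Find d such that 37 * d = 1 (mod 240).
Step 4: d = 37^(-1) mod 240 = 13.
Verification: 37 * 13 = 481 = 2 * 240 + 1.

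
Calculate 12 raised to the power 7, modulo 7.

Step 1: Compute 12^7 mod 7 step by step, reducing modulo 7 at each step.
  12^1 mod 7 = 5
  12^2 mod 7 = (5 * 12) mod 7 = 4
  12^3 mod 7 = (4 * 12) mod 7 = 6
  12^4 mod 7 = (6 * 12) mod 7 = 2
  12^5 mod 7 = (2 * 12) mod 7 = 3
  12^6 mod 7 = (3 * 12) mod 7 = 1
  12^7 mod 7 = (1 * 12) mod 7 = 5
Step 2: Result = 5.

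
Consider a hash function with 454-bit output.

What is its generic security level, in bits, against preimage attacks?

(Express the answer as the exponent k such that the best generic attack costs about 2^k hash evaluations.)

Step 1: The hash has a 454-bit output.
Step 2: Preimage resistance means: given a digest h(x), it should be infeasible to find any input that hashes to it.
With a 454-bit output there are 2^454 possible digests, so a generic brute-force preimage search costs about 2^454 evaluations.
Step 3: Security level = 454 bits.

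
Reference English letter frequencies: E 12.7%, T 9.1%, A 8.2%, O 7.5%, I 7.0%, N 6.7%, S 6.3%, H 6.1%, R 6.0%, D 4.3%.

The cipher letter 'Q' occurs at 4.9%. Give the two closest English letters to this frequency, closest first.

Step 1: Observed frequency of 'Q' is 4.9%.
Step 2: Compute distances to each reference frequency and sort:
  D (4.3%): difference = 0.6% <-- BEST
  R (6.0%): difference = 1.1% <-- RUNNER-UP
  H (6.1%): difference = 1.2%
  S (6.3%): difference = 1.4%
  N (6.7%): difference = 1.8%
Step 3: Most likely is 'D' (4.3%, diff 0.6%); second most likely is 'R' (6.0%, diff 1.1%).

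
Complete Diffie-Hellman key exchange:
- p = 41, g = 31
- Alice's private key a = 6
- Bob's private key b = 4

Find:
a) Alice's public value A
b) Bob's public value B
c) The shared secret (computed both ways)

Step 1: A = g^a mod p = 31^6 mod 41 = 10.
Step 2: B = g^b mod p = 31^4 mod 41 = 37.
Step 3: Alice computes s = B^a mod p = 37^6 mod 41 = 37.
Step 4: Bob computes s = A^b mod p = 10^4 mod 41 = 37.
Both sides agree: shared secret = 37.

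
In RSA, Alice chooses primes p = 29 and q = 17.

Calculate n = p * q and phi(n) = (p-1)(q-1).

Step 1: n = p * q = 29 * 17 = 493.
Step 2: phi(n) = (p-1)(q-1) = 28 * 16 = 448.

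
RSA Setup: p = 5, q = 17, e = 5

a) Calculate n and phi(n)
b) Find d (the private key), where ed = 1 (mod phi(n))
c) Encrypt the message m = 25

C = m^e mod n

Step 1: n = 5 * 17 = 85.
Step 2: phi(n) = (5-1)(17-1) = 4 * 16 = 64.
Step 3: Find d = 5^(-1) mod 64 = 13.
  Verify: 5 * 13 = 65 = 1 (mod 64).
Step 4: C = 25^5 mod 85 = 60.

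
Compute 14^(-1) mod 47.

Step 1: We need x such that 14 * x = 1 (mod 47).
Step 2: Using the extended Euclidean algorithm or trial:
  14 * 37 = 518 = 11 * 47 + 1.
Step 3: Since 518 mod 47 = 1, the inverse is x = 37.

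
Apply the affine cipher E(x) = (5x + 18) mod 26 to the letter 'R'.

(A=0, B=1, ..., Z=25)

Step 1: Convert 'R' to number: x = 17.
Step 2: E(17) = (5 * 17 + 18) mod 26 = 103 mod 26 = 25.
Step 3: Convert 25 back to letter: Z.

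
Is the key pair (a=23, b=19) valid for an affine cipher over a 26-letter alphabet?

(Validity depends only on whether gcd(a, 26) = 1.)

Step 1: Compute gcd(23, 26).
Step 2: gcd(23, 26) = 1.
Since gcd = 1, 23 is coprime with 26, so it is a valid key.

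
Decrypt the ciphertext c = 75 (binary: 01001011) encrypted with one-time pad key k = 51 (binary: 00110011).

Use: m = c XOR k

Step 1: XOR ciphertext with key:
  Ciphertext: 01001011
  Key:        00110011
  XOR:        01111000
Step 2: Plaintext = 01111000 = 120 in decimal.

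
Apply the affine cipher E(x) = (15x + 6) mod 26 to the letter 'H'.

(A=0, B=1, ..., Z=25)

Step 1: Convert 'H' to number: x = 7.
Step 2: E(7) = (15 * 7 + 6) mod 26 = 111 mod 26 = 7.
Step 3: Convert 7 back to letter: H.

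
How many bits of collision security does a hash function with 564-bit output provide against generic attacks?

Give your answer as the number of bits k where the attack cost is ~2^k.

Step 1: The hash has a 564-bit output.
Step 2: Collision resistance means it should be infeasible to find any x != y with h(x) = h(y).
By the birthday bound, a generic collision search succeeds after about sqrt(2^564) = 2^(564/2) = 2^282 evaluations.
Step 3: Security level = 282 bits.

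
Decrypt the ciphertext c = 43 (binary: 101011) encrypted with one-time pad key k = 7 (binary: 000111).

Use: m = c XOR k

Step 1: XOR ciphertext with key:
  Ciphertext: 101011
  Key:        000111
  XOR:        101100
Step 2: Plaintext = 101100 = 44 in decimal.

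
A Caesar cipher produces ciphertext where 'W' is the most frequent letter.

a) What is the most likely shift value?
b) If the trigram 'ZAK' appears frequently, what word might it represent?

Step 1: In English, 'E' is the most frequent letter (12.7%).
Step 2: The most frequent ciphertext letter is 'W' (position 22).
Step 3: Shift = (22 - 4) mod 26 = 18.
Step 4: Decrypt 'ZAK' by shifting back 18:
  Z -> H
  A -> I
  K -> S
Step 5: 'ZAK' decrypts to 'HIS'.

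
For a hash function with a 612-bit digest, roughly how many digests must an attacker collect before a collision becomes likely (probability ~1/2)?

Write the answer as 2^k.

Step 1: The birthday paradox gives collision probability ~50% after sqrt(2^n) = 2^(n/2) hashes.
Step 2: For 612-bit output: 2^(612/2) = 2^306.
Step 3: Approximately 2^306 hash computations needed.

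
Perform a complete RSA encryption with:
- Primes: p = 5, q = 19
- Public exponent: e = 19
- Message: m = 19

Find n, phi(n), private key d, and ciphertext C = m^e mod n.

Step 1: n = 5 * 19 = 95.
Step 2: phi(n) = (5-1)(19-1) = 4 * 18 = 72.
Step 3: Find d = 19^(-1) mod 72 = 19.
  Verify: 19 * 19 = 361 = 1 (mod 72).
Step 4: C = 19^19 mod 95 = 19.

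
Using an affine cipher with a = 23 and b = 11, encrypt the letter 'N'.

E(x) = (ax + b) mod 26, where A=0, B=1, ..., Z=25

Step 1: Convert 'N' to number: x = 13.
Step 2: E(13) = (23 * 13 + 11) mod 26 = 310 mod 26 = 24.
Step 3: Convert 24 back to letter: Y.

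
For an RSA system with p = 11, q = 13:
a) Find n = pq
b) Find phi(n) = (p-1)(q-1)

Step 1: n = p * q = 11 * 13 = 143.
Step 2: phi(n) = (p-1)(q-1) = 10 * 12 = 120.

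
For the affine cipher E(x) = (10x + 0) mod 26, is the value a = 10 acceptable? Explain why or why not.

Step 1: Compute gcd(10, 26).
Step 2: gcd(10, 26) = 2.
Since gcd = 2 != 1, 10 shares a common factor with 26, so it cannot be used.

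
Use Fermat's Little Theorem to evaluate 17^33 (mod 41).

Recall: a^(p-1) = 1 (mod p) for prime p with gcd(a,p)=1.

Step 1: Since 41 is prime, by Fermat's Little Theorem: 17^40 = 1 (mod 41).
Step 2: Reduce exponent: 33 mod 40 = 33.
Step 3: So 17^33 = 17^33 (mod 41).
Step 4: 17^33 mod 41 = 19.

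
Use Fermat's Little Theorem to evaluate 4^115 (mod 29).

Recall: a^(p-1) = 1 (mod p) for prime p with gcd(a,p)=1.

Step 1: Since 29 is prime, by Fermat's Little Theorem: 4^28 = 1 (mod 29).
Step 2: Reduce exponent: 115 mod 28 = 3.
Step 3: So 4^115 = 4^3 (mod 29).
Step 4: 4^3 mod 29 = 6.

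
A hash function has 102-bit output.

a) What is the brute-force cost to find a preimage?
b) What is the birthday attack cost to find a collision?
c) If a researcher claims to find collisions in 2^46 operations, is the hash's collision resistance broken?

Step 1: Preimage resistance requires brute-force of 2^102 operations.
Step 2: Collision resistance (birthday bound) = 2^(102/2) = 2^51.
Step 3: The claimed attack costs 2^46 operations.
Step 4: Since 2^46 < 2^51, the claimed attack beats the generic birthday bound, so collision resistance is broken.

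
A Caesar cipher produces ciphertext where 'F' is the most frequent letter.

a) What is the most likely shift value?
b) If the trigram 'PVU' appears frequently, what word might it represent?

Step 1: In English, 'E' is the most frequent letter (12.7%).
Step 2: The most frequent ciphertext letter is 'F' (position 5).
Step 3: Shift = (5 - 4) mod 26 = 1.
Step 4: Decrypt 'PVU' by shifting back 1:
  P -> O
  V -> U
  U -> T
Step 5: 'PVU' decrypts to 'OUT'.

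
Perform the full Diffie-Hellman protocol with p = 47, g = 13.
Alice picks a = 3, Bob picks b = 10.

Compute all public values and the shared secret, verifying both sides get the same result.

Step 1: A = g^a mod p = 13^3 mod 47 = 35.
Step 2: B = g^b mod p = 13^10 mod 47 = 2.
Step 3: Alice computes s = B^a mod p = 2^3 mod 47 = 8.
Step 4: Bob computes s = A^b mod p = 35^10 mod 47 = 8.
Both sides agree: shared secret = 8.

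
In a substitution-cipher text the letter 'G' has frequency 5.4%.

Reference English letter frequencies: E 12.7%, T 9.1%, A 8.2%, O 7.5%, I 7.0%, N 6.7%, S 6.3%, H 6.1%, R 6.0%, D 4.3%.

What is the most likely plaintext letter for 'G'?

Step 1: The observed frequency is 5.4%.
Step 2: Compare with English frequencies:
  E: 12.7% (difference: 7.3%)
  T: 9.1% (difference: 3.7%)
  A: 8.2% (difference: 2.8%)
  O: 7.5% (difference: 2.1%)
  I: 7.0% (difference: 1.6%)
  N: 6.7% (difference: 1.3%)
  S: 6.3% (difference: 0.9%)
  H: 6.1% (difference: 0.7%)
  R: 6.0% (difference: 0.6%) <-- closest
  D: 4.3% (difference: 1.1%)
Step 3: 'G' most likely represents 'R' (frequency 6.0%).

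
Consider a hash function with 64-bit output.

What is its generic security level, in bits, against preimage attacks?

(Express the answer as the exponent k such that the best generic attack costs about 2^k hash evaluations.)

Step 1: The hash has a 64-bit output.
Step 2: Preimage resistance means: given a digest h(x), it should be infeasible to find any input that hashes to it.
With a 64-bit output there are 2^64 possible digests, so a generic brute-force preimage search costs about 2^64 evaluations.
Step 3: Security level = 64 bits.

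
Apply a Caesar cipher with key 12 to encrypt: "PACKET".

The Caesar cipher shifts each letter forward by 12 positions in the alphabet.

Step 1: For each letter, shift forward by 12 positions (mod 26).
  P (position 15) -> position (15+12) mod 26 = 1 -> B
  A (position 0) -> position (0+12) mod 26 = 12 -> M
  C (position 2) -> position (2+12) mod 26 = 14 -> O
  K (position 10) -> position (10+12) mod 26 = 22 -> W
  E (position 4) -> position (4+12) mod 26 = 16 -> Q
  T (position 19) -> position (19+12) mod 26 = 5 -> F
Result: BMOWQF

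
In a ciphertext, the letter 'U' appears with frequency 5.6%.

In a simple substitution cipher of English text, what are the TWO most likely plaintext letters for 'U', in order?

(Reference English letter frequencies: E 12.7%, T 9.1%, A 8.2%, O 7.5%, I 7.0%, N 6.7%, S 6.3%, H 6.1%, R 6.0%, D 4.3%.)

Step 1: Observed frequency of 'U' is 5.6%.
Step 2: Compute distances to each reference frequency and sort:
  R (6.0%): difference = 0.4% <-- BEST
  H (6.1%): difference = 0.5% <-- RUNNER-UP
  S (6.3%): difference = 0.7%
  N (6.7%): difference = 1.1%
  D (4.3%): difference = 1.3%
Step 3: Most likely is 'R' (6.0%, diff 0.4%); second most likely is 'H' (6.1%, diff 0.5%).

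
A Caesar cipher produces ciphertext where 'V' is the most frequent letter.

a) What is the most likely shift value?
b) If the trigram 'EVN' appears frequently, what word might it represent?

Step 1: In English, 'E' is the most frequent letter (12.7%).
Step 2: The most frequent ciphertext letter is 'V' (position 21).
Step 3: Shift = (21 - 4) mod 26 = 17.
Step 4: Decrypt 'EVN' by shifting back 17:
  E -> N
  V -> E
  N -> W
Step 5: 'EVN' decrypts to 'NEW'.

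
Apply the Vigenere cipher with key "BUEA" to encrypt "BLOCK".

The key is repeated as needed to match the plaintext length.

Step 1: Repeat key to match plaintext length:
  Plaintext: BLOCK
  Key:       BUEAB
Step 2: Encrypt each letter:
  B(1) + B(1) = (1+1) mod 26 = 2 = C
  L(11) + U(20) = (11+20) mod 26 = 5 = F
  O(14) + E(4) = (14+4) mod 26 = 18 = S
  C(2) + A(0) = (2+0) mod 26 = 2 = C
  K(10) + B(1) = (10+1) mod 26 = 11 = L
Ciphertext: CFSCL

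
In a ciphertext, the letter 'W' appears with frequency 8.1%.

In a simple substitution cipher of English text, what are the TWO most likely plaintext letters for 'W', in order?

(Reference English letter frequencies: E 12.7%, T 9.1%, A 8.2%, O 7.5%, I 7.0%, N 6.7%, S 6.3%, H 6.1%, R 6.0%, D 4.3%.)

Step 1: Observed frequency of 'W' is 8.1%.
Step 2: Compute distances to each reference frequency and sort:
  A (8.2%): difference = 0.1% <-- BEST
  O (7.5%): difference = 0.6% <-- RUNNER-UP
  T (9.1%): difference = 1.0%
  I (7.0%): difference = 1.1%
  N (6.7%): difference = 1.4%
Step 3: Most likely is 'A' (8.2%, diff 0.1%); second most likely is 'O' (7.5%, diff 0.6%).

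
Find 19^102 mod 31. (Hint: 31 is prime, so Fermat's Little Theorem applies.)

Step 1: Since 31 is prime, by Fermat's Little Theorem: 19^30 = 1 (mod 31).
Step 2: Reduce exponent: 102 mod 30 = 12.
Step 3: So 19^102 = 19^12 (mod 31).
Step 4: 19^12 mod 31 = 4.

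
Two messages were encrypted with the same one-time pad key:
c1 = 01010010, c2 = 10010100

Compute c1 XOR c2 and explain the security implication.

Step 1: c1 XOR c2 = (m1 XOR k) XOR (m2 XOR k).
Step 2: By XOR associativity/commutativity: = m1 XOR m2 XOR k XOR k = m1 XOR m2.
Step 3: 01010010 XOR 10010100 = 11000110 = 198.
Step 4: The key cancels out! An attacker learns m1 XOR m2 = 198, revealing the relationship between plaintexts.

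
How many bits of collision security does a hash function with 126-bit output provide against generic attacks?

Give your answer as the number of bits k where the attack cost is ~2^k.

Step 1: The hash has a 126-bit output.
Step 2: Collision resistance means it should be infeasible to find any x != y with h(x) = h(y).
By the birthday bound, a generic collision search succeeds after about sqrt(2^126) = 2^(126/2) = 2^63 evaluations.
Step 3: Security level = 63 bits.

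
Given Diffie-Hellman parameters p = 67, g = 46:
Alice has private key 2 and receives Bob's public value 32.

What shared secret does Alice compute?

Step 1: s = B^a mod p = 32^2 mod 67.
  32^1 mod 67 = 32
  32^2 mod 67 = (32 * 32) mod 67 = 19
Result: shared secret = 19.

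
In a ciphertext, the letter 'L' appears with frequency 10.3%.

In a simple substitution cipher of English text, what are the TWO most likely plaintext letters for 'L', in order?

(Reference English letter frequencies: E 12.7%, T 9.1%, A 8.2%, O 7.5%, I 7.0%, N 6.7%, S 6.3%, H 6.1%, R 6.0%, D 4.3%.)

Step 1: Observed frequency of 'L' is 10.3%.
Step 2: Compute distances to each reference frequency and sort:
  T (9.1%): difference = 1.2% <-- BEST
  A (8.2%): difference = 2.1% <-- RUNNER-UP
  E (12.7%): difference = 2.4%
  O (7.5%): difference = 2.8%
  I (7.0%): difference = 3.3%
Step 3: Most likely is 'T' (9.1%, diff 1.2%); second most likely is 'A' (8.2%, diff 2.1%).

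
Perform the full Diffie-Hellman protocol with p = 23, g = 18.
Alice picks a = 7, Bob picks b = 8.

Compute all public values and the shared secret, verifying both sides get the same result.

Step 1: A = g^a mod p = 18^7 mod 23 = 6.
Step 2: B = g^b mod p = 18^8 mod 23 = 16.
Step 3: Alice computes s = B^a mod p = 16^7 mod 23 = 18.
Step 4: Bob computes s = A^b mod p = 6^8 mod 23 = 18.
Both sides agree: shared secret = 18.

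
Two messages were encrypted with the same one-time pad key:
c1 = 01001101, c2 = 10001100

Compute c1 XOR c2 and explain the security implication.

Step 1: c1 XOR c2 = (m1 XOR k) XOR (m2 XOR k).
Step 2: By XOR associativity/commutativity: = m1 XOR m2 XOR k XOR k = m1 XOR m2.
Step 3: 01001101 XOR 10001100 = 11000001 = 193.
Step 4: The key cancels out! An attacker learns m1 XOR m2 = 193, revealing the relationship between plaintexts.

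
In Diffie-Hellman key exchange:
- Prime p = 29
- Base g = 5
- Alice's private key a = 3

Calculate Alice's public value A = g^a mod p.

Step 1: A = g^a mod p = 5^3 mod 29.
  5^1 mod 29 = 5
  5^2 mod 29 = (5 * 5) mod 29 = 25
  5^3 mod 29 = (25 * 5) mod 29 = 9
Result: A = 9.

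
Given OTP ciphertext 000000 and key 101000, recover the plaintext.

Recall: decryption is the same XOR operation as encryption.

Step 1: XOR ciphertext with key:
  Ciphertext: 000000
  Key:        101000
  XOR:        101000
Step 2: Plaintext = 101000 = 40 in decimal.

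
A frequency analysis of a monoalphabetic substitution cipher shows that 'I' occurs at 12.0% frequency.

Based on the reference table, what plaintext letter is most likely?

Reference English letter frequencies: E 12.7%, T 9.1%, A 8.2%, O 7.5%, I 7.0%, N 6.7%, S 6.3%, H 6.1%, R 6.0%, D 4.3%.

Step 1: The observed frequency is 12.0%.
Step 2: Compare with English frequencies:
  E: 12.7% (difference: 0.7%) <-- closest
  T: 9.1% (difference: 2.9%)
  A: 8.2% (difference: 3.8%)
  O: 7.5% (difference: 4.5%)
  I: 7.0% (difference: 5.0%)
  N: 6.7% (difference: 5.3%)
  S: 6.3% (difference: 5.7%)
  H: 6.1% (difference: 5.9%)
  R: 6.0% (difference: 6.0%)
  D: 4.3% (difference: 7.7%)
Step 3: 'I' most likely represents 'E' (frequency 12.7%).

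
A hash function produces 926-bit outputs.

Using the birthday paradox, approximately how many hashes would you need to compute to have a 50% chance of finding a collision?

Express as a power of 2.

Step 1: The birthday paradox gives collision probability ~50% after sqrt(2^n) = 2^(n/2) hashes.
Step 2: For 926-bit output: 2^(926/2) = 2^463.
Step 3: Approximately 2^463 hash computations needed.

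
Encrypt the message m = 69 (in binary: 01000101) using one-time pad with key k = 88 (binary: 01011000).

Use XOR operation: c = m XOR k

Step 1: Write out the XOR operation bit by bit:
  Message: 01000101
  Key:     01011000
  XOR:     00011101
Step 2: Convert to decimal: 00011101 = 29.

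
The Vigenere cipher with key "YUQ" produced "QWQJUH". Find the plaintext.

Step 1: Extend key: YUQYUQ
Step 2: Decrypt each letter (c - k) mod 26:
  Q(16) - Y(24) = (16-24) mod 26 = 18 = S
  W(22) - U(20) = (22-20) mod 26 = 2 = C
  Q(16) - Q(16) = (16-16) mod 26 = 0 = A
  J(9) - Y(24) = (9-24) mod 26 = 11 = L
  U(20) - U(20) = (20-20) mod 26 = 0 = A
  H(7) - Q(16) = (7-16) mod 26 = 17 = R
Plaintext: SCALAR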